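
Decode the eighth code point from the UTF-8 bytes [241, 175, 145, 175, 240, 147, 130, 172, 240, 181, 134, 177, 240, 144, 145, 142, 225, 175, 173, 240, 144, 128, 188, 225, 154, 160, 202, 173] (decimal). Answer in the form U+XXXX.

Offset 0: leading byte 0xF1 = 11110001 → 4-byte char #1 = F1 AF 91 AF.
Offset 4: leading byte 0xF0 = 11110000 → 4-byte char #2 = F0 93 82 AC.
Offset 8: leading byte 0xF0 = 11110000 → 4-byte char #3 = F0 B5 86 B1.
Offset 12: leading byte 0xF0 = 11110000 → 4-byte char #4 = F0 90 91 8E.
Offset 16: leading byte 0xE1 = 11100001 → 3-byte char #5 = E1 AF AD.
Offset 19: leading byte 0xF0 = 11110000 → 4-byte char #6 = F0 90 80 BC.
Offset 23: leading byte 0xE1 = 11100001 → 3-byte char #7 = E1 9A A0.
Offset 26: leading byte 0xCA = 11001010 → 2-byte char #8 = CA AD.
Leading byte 0xCA = 11001010 matches 110xxxxx → 2-byte sequence.
Byte 1: 0xCA = 11001010, payload 01010 (5 bits).
Byte 2: 0xAD = 10101101 (10xxxxxx ✓), payload 101101.
Concatenate: 01010101101 = 0x2AD (11 bits → U+02AD).

U+02AD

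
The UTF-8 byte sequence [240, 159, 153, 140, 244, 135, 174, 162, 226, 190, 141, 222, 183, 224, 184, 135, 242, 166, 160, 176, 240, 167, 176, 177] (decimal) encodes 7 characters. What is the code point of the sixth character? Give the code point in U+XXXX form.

U+A6830

Offset 0: leading byte 0xF0 = 11110000 → 4-byte char #1 = F0 9F 99 8C.
Offset 4: leading byte 0xF4 = 11110100 → 4-byte char #2 = F4 87 AE A2.
Offset 8: leading byte 0xE2 = 11100010 → 3-byte char #3 = E2 BE 8D.
Offset 11: leading byte 0xDE = 11011110 → 2-byte char #4 = DE B7.
Offset 13: leading byte 0xE0 = 11100000 → 3-byte char #5 = E0 B8 87.
Offset 16: leading byte 0xF2 = 11110010 → 4-byte char #6 = F2 A6 A0 B0.
Leading byte 0xF2 = 11110010 matches 11110xxx → 4-byte sequence.
Byte 1: 0xF2 = 11110010, payload 010 (3 bits).
Byte 2: 0xA6 = 10100110 (10xxxxxx ✓), payload 100110.
Byte 3: 0xA0 = 10100000 (10xxxxxx ✓), payload 100000.
Byte 4: 0xB0 = 10110000 (10xxxxxx ✓), payload 110000.
Concatenate: 010100110100000110000 = 0xA6830 (21 bits → U+A6830).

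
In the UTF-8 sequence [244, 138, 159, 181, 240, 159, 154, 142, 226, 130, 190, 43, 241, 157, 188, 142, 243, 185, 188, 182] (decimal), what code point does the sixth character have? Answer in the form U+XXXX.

U+F9F36

Offset 0: leading byte 0xF4 = 11110100 → 4-byte char #1 = F4 8A 9F B5.
Offset 4: leading byte 0xF0 = 11110000 → 4-byte char #2 = F0 9F 9A 8E.
Offset 8: leading byte 0xE2 = 11100010 → 3-byte char #3 = E2 82 BE.
Offset 11: leading byte 0x2B = 00101011 → 1-byte char #4 = 2B.
Offset 12: leading byte 0xF1 = 11110001 → 4-byte char #5 = F1 9D BC 8E.
Offset 16: leading byte 0xF3 = 11110011 → 4-byte char #6 = F3 B9 BC B6.
Leading byte 0xF3 = 11110011 matches 11110xxx → 4-byte sequence.
Byte 1: 0xF3 = 11110011, payload 011 (3 bits).
Byte 2: 0xB9 = 10111001 (10xxxxxx ✓), payload 111001.
Byte 3: 0xBC = 10111100 (10xxxxxx ✓), payload 111100.
Byte 4: 0xB6 = 10110110 (10xxxxxx ✓), payload 110110.
Concatenate: 011111001111100110110 = 0xF9F36 (21 bits → U+F9F36).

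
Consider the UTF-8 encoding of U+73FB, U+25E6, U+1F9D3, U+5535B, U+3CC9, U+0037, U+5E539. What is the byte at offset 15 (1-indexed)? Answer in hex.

1-indexed offset 15 is 0-indexed offset 14.
U+73FB → 3-byte form E7 8F BB at offsets 0–2.
U+25E6 → 3-byte form E2 97 A6 at offsets 3–5.
U+1F9D3 → 4-byte form F0 9F A7 93 at offsets 6–9.
U+5535B → 4-byte form F1 95 8D 9B at offsets 10–13.
U+3CC9 → 3-byte form E3 B3 89 at offsets 14–16.
Offset 14 falls in char 5's range; it's byte 1 of E3 B3 89 = 0xE3.

0xE3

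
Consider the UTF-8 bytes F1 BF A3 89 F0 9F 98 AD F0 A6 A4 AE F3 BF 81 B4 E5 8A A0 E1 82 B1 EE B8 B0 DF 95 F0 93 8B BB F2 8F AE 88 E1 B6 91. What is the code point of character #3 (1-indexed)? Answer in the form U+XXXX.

U+2692E

Offset 0: leading byte 0xF1 = 11110001 → 4-byte char #1 = F1 BF A3 89.
Offset 4: leading byte 0xF0 = 11110000 → 4-byte char #2 = F0 9F 98 AD.
Offset 8: leading byte 0xF0 = 11110000 → 4-byte char #3 = F0 A6 A4 AE.
Leading byte 0xF0 = 11110000 matches 11110xxx → 4-byte sequence.
Byte 1: 0xF0 = 11110000, payload 000 (3 bits).
Byte 2: 0xA6 = 10100110 (10xxxxxx ✓), payload 100110.
Byte 3: 0xA4 = 10100100 (10xxxxxx ✓), payload 100100.
Byte 4: 0xAE = 10101110 (10xxxxxx ✓), payload 101110.
Concatenate: 000100110100100101110 = 0x2692E (21 bits → U+2692E).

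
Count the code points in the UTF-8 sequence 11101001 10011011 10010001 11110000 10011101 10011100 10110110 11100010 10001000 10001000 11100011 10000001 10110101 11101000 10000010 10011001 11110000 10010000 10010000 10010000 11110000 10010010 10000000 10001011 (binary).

Byte at offset 0: 0xE9 = 11101001 → 3-byte char (#1). Advance 3.
Byte at offset 3: 0xF0 = 11110000 → 4-byte char (#2). Advance 4.
Byte at offset 7: 0xE2 = 11100010 → 3-byte char (#3). Advance 3.
Byte at offset 10: 0xE3 = 11100011 → 3-byte char (#4). Advance 3.
Byte at offset 13: 0xE8 = 11101000 → 3-byte char (#5). Advance 3.
Byte at offset 16: 0xF0 = 11110000 → 4-byte char (#6). Advance 4.
Byte at offset 20: 0xF0 = 11110000 → 4-byte char (#7). Advance 4.
Reached end at offset 24 after 7 code points.

7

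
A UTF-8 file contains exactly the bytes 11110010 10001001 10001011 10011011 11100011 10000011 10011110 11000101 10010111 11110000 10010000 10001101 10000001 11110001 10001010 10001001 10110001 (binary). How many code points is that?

5

Byte at offset 0: 0xF2 = 11110010 → 4-byte char (#1). Advance 4.
Byte at offset 4: 0xE3 = 11100011 → 3-byte char (#2). Advance 3.
Byte at offset 7: 0xC5 = 11000101 → 2-byte char (#3). Advance 2.
Byte at offset 9: 0xF0 = 11110000 → 4-byte char (#4). Advance 4.
Byte at offset 13: 0xF1 = 11110001 → 4-byte char (#5). Advance 4.
Reached end at offset 17 after 5 code points.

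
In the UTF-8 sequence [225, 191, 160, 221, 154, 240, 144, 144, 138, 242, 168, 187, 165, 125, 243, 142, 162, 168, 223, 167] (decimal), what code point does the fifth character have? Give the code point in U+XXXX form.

Offset 0: leading byte 0xE1 = 11100001 → 3-byte char #1 = E1 BF A0.
Offset 3: leading byte 0xDD = 11011101 → 2-byte char #2 = DD 9A.
Offset 5: leading byte 0xF0 = 11110000 → 4-byte char #3 = F0 90 90 8A.
Offset 9: leading byte 0xF2 = 11110010 → 4-byte char #4 = F2 A8 BB A5.
Offset 13: leading byte 0x7D = 01111101 → 1-byte char #5 = 7D.
Leading byte 0x7D = 01111101 matches 0xxxxxxx → 1-byte sequence.
Byte 1: 0x7D = 01111101, payload 1111101 (7 bits).
Concatenate: 1111101 = 0x7D (7 bits → U+007D).

U+007D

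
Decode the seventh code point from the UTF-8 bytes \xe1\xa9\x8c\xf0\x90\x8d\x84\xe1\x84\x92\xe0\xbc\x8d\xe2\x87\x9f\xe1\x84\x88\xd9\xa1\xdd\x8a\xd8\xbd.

Offset 0: leading byte 0xE1 = 11100001 → 3-byte char #1 = E1 A9 8C.
Offset 3: leading byte 0xF0 = 11110000 → 4-byte char #2 = F0 90 8D 84.
Offset 7: leading byte 0xE1 = 11100001 → 3-byte char #3 = E1 84 92.
Offset 10: leading byte 0xE0 = 11100000 → 3-byte char #4 = E0 BC 8D.
Offset 13: leading byte 0xE2 = 11100010 → 3-byte char #5 = E2 87 9F.
Offset 16: leading byte 0xE1 = 11100001 → 3-byte char #6 = E1 84 88.
Offset 19: leading byte 0xD9 = 11011001 → 2-byte char #7 = D9 A1.
Leading byte 0xD9 = 11011001 matches 110xxxxx → 2-byte sequence.
Byte 1: 0xD9 = 11011001, payload 11001 (5 bits).
Byte 2: 0xA1 = 10100001 (10xxxxxx ✓), payload 100001.
Concatenate: 11001100001 = 0x661 (11 bits → U+0661).

U+0661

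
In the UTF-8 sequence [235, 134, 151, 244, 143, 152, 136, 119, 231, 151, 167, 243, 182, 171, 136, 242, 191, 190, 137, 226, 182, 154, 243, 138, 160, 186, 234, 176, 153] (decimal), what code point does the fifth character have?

Offset 0: leading byte 0xEB = 11101011 → 3-byte char #1 = EB 86 97.
Offset 3: leading byte 0xF4 = 11110100 → 4-byte char #2 = F4 8F 98 88.
Offset 7: leading byte 0x77 = 01110111 → 1-byte char #3 = 77.
Offset 8: leading byte 0xE7 = 11100111 → 3-byte char #4 = E7 97 A7.
Offset 11: leading byte 0xF3 = 11110011 → 4-byte char #5 = F3 B6 AB 88.
Leading byte 0xF3 = 11110011 matches 11110xxx → 4-byte sequence.
Byte 1: 0xF3 = 11110011, payload 011 (3 bits).
Byte 2: 0xB6 = 10110110 (10xxxxxx ✓), payload 110110.
Byte 3: 0xAB = 10101011 (10xxxxxx ✓), payload 101011.
Byte 4: 0x88 = 10001000 (10xxxxxx ✓), payload 001000.
Concatenate: 011110110101011001000 = 0xF6AC8 (21 bits → U+F6AC8).

U+F6AC8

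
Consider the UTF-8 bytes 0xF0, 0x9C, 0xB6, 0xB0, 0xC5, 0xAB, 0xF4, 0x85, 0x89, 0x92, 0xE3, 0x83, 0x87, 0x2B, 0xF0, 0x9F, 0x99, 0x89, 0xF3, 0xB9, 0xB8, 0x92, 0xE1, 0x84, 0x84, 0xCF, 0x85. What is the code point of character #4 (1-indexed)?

U+30C7

Offset 0: leading byte 0xF0 = 11110000 → 4-byte char #1 = F0 9C B6 B0.
Offset 4: leading byte 0xC5 = 11000101 → 2-byte char #2 = C5 AB.
Offset 6: leading byte 0xF4 = 11110100 → 4-byte char #3 = F4 85 89 92.
Offset 10: leading byte 0xE3 = 11100011 → 3-byte char #4 = E3 83 87.
Leading byte 0xE3 = 11100011 matches 1110xxxx → 3-byte sequence.
Byte 1: 0xE3 = 11100011, payload 0011 (4 bits).
Byte 2: 0x83 = 10000011 (10xxxxxx ✓), payload 000011.
Byte 3: 0x87 = 10000111 (10xxxxxx ✓), payload 000111.
Concatenate: 0011000011000111 = 0x30C7 (16 bits → U+30C7).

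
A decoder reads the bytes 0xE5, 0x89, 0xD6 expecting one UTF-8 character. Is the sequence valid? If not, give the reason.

invalid (non-continuation byte where continuation expected)

Leading byte 0xE5 = 11100101 → 3-byte form.
Byte 3 is 0xD6 = 11010110, which is not 10xxxxxx — expected a continuation byte.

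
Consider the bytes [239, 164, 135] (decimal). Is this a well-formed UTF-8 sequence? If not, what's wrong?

Leading byte 0xEF = 11101111 → 3-byte form.
Continuation bytes 0xA4=10100100, 0x87=10000111 all match 10xxxxxx.
Decoded value 0xF907 is ≥ 0x800 (shortest form) and not a surrogate.

valid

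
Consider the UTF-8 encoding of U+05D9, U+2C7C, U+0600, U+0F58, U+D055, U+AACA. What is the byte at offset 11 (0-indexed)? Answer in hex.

U+05D9 → 2-byte form D7 99 at offsets 0–1.
U+2C7C → 3-byte form E2 B1 BC at offsets 2–4.
U+0600 → 2-byte form D8 80 at offsets 5–6.
U+0F58 → 3-byte form E0 BD 98 at offsets 7–9.
U+D055 → 3-byte form ED 81 95 at offsets 10–12.
Offset 11 falls in char 5's range; it's byte 2 of ED 81 95 = 0x81.

0x81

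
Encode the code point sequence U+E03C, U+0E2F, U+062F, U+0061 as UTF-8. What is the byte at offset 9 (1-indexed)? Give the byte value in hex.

0x61

1-indexed offset 9 is 0-indexed offset 8.
U+E03C → 3-byte form EE 80 BC at offsets 0–2.
U+0E2F → 3-byte form E0 B8 AF at offsets 3–5.
U+062F → 2-byte form D8 AF at offsets 6–7.
U+0061 → 1-byte form 61 at offsets 8–8.
Offset 8 falls in char 4's range; it's byte 1 of 61 = 0x61.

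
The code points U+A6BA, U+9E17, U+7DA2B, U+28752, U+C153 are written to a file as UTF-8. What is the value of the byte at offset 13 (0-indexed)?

0x92

U+A6BA → 3-byte form EA 9A BA at offsets 0–2.
U+9E17 → 3-byte form E9 B8 97 at offsets 3–5.
U+7DA2B → 4-byte form F1 BD A8 AB at offsets 6–9.
U+28752 → 4-byte form F0 A8 9D 92 at offsets 10–13.
Offset 13 falls in char 4's range; it's byte 4 of F0 A8 9D 92 = 0x92.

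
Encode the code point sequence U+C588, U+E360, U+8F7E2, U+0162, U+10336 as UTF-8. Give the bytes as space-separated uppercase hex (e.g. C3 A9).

EC 96 88 EE 8D A0 F2 8F 9F A2 C5 A2 F0 90 8C B6

U+C588: 3-byte form → EC 96 88.
U+E360: 3-byte form → EE 8D A0.
U+8F7E2: 4-byte form → F2 8F 9F A2.
U+0162: 2-byte form → C5 A2.
U+10336: 4-byte form → F0 90 8C B6.
Concatenated (16 bytes): EC 96 88 EE 8D A0 F2 8F 9F A2 C5 A2 F0 90 8C B6.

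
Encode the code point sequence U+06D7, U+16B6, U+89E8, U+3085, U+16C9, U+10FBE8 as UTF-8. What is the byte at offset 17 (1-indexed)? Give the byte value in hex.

1-indexed offset 17 is 0-indexed offset 16.
U+06D7 → 2-byte form DB 97 at offsets 0–1.
U+16B6 → 3-byte form E1 9A B6 at offsets 2–4.
U+89E8 → 3-byte form E8 A7 A8 at offsets 5–7.
U+3085 → 3-byte form E3 82 85 at offsets 8–10.
U+16C9 → 3-byte form E1 9B 89 at offsets 11–13.
U+10FBE8 → 4-byte form F4 8F AF A8 at offsets 14–17.
Offset 16 falls in char 6's range; it's byte 3 of F4 8F AF A8 = 0xAF.

0xAF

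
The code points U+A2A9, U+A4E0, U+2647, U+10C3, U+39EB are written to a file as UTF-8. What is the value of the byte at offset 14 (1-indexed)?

1-indexed offset 14 is 0-indexed offset 13.
U+A2A9 → 3-byte form EA 8A A9 at offsets 0–2.
U+A4E0 → 3-byte form EA 93 A0 at offsets 3–5.
U+2647 → 3-byte form E2 99 87 at offsets 6–8.
U+10C3 → 3-byte form E1 83 83 at offsets 9–11.
U+39EB → 3-byte form E3 A7 AB at offsets 12–14.
Offset 13 falls in char 5's range; it's byte 2 of E3 A7 AB = 0xA7.

0xA7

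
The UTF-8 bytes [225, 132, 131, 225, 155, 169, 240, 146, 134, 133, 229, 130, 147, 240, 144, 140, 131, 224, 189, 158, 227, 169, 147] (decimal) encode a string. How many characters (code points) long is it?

Byte at offset 0: 0xE1 = 11100001 → 3-byte char (#1). Advance 3.
Byte at offset 3: 0xE1 = 11100001 → 3-byte char (#2). Advance 3.
Byte at offset 6: 0xF0 = 11110000 → 4-byte char (#3). Advance 4.
Byte at offset 10: 0xE5 = 11100101 → 3-byte char (#4). Advance 3.
Byte at offset 13: 0xF0 = 11110000 → 4-byte char (#5). Advance 4.
Byte at offset 17: 0xE0 = 11100000 → 3-byte char (#6). Advance 3.
Byte at offset 20: 0xE3 = 11100011 → 3-byte char (#7). Advance 3.
Reached end at offset 23 after 7 code points.

7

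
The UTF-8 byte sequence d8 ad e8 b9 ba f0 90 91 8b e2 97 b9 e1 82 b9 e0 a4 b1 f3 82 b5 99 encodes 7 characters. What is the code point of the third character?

U+1044B

Offset 0: leading byte 0xD8 = 11011000 → 2-byte char #1 = D8 AD.
Offset 2: leading byte 0xE8 = 11101000 → 3-byte char #2 = E8 B9 BA.
Offset 5: leading byte 0xF0 = 11110000 → 4-byte char #3 = F0 90 91 8B.
Leading byte 0xF0 = 11110000 matches 11110xxx → 4-byte sequence.
Byte 1: 0xF0 = 11110000, payload 000 (3 bits).
Byte 2: 0x90 = 10010000 (10xxxxxx ✓), payload 010000.
Byte 3: 0x91 = 10010001 (10xxxxxx ✓), payload 010001.
Byte 4: 0x8B = 10001011 (10xxxxxx ✓), payload 001011.
Concatenate: 000010000010001001011 = 0x1044B (21 bits → U+1044B).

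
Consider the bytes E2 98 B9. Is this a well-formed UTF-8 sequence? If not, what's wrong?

Leading byte 0xE2 = 11100010 → 3-byte form.
Continuation bytes 0x98=10011000, 0xB9=10111001 all match 10xxxxxx.
Decoded value 0x2639 is ≥ 0x800 (shortest form) and not a surrogate.

valid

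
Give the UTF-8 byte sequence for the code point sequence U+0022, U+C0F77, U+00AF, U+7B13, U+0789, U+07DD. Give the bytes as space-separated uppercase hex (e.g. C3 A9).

22 F3 80 BD B7 C2 AF E7 AC 93 DE 89 DF 9D

U+0022: 1-byte form → 22.
U+C0F77: 4-byte form → F3 80 BD B7.
U+00AF: 2-byte form → C2 AF.
U+7B13: 3-byte form → E7 AC 93.
U+0789: 2-byte form → DE 89.
U+07DD: 2-byte form → DF 9D.
Concatenated (14 bytes): 22 F3 80 BD B7 C2 AF E7 AC 93 DE 89 DF 9D.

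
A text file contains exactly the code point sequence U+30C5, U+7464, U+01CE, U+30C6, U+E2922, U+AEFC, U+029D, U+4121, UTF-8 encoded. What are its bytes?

U+30C5: 3-byte form → E3 83 85.
U+7464: 3-byte form → E7 91 A4.
U+01CE: 2-byte form → C7 8E.
U+30C6: 3-byte form → E3 83 86.
U+E2922: 4-byte form → F3 A2 A4 A2.
U+AEFC: 3-byte form → EA BB BC.
U+029D: 2-byte form → CA 9D.
U+4121: 3-byte form → E4 84 A1.
Concatenated (23 bytes): E3 83 85 E7 91 A4 C7 8E E3 83 86 F3 A2 A4 A2 EA BB BC CA 9D E4 84 A1.

E3 83 85 E7 91 A4 C7 8E E3 83 86 F3 A2 A4 A2 EA BB BC CA 9D E4 84 A1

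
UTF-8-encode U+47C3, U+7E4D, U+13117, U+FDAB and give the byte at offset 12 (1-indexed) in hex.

0xB6

1-indexed offset 12 is 0-indexed offset 11.
U+47C3 → 3-byte form E4 9F 83 at offsets 0–2.
U+7E4D → 3-byte form E7 B9 8D at offsets 3–5.
U+13117 → 4-byte form F0 93 84 97 at offsets 6–9.
U+FDAB → 3-byte form EF B6 AB at offsets 10–12.
Offset 11 falls in char 4's range; it's byte 2 of EF B6 AB = 0xB6.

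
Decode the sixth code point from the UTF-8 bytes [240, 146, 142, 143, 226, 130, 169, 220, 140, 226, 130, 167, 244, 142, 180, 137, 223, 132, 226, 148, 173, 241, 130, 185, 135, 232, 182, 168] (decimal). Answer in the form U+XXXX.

U+07C4

Offset 0: leading byte 0xF0 = 11110000 → 4-byte char #1 = F0 92 8E 8F.
Offset 4: leading byte 0xE2 = 11100010 → 3-byte char #2 = E2 82 A9.
Offset 7: leading byte 0xDC = 11011100 → 2-byte char #3 = DC 8C.
Offset 9: leading byte 0xE2 = 11100010 → 3-byte char #4 = E2 82 A7.
Offset 12: leading byte 0xF4 = 11110100 → 4-byte char #5 = F4 8E B4 89.
Offset 16: leading byte 0xDF = 11011111 → 2-byte char #6 = DF 84.
Leading byte 0xDF = 11011111 matches 110xxxxx → 2-byte sequence.
Byte 1: 0xDF = 11011111, payload 11111 (5 bits).
Byte 2: 0x84 = 10000100 (10xxxxxx ✓), payload 000100.
Concatenate: 11111000100 = 0x7C4 (11 bits → U+07C4).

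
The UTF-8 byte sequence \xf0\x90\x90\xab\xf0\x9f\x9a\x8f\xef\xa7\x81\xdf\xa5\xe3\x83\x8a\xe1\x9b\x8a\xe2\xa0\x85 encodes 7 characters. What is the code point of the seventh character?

U+2805

Offset 0: leading byte 0xF0 = 11110000 → 4-byte char #1 = F0 90 90 AB.
Offset 4: leading byte 0xF0 = 11110000 → 4-byte char #2 = F0 9F 9A 8F.
Offset 8: leading byte 0xEF = 11101111 → 3-byte char #3 = EF A7 81.
Offset 11: leading byte 0xDF = 11011111 → 2-byte char #4 = DF A5.
Offset 13: leading byte 0xE3 = 11100011 → 3-byte char #5 = E3 83 8A.
Offset 16: leading byte 0xE1 = 11100001 → 3-byte char #6 = E1 9B 8A.
Offset 19: leading byte 0xE2 = 11100010 → 3-byte char #7 = E2 A0 85.
Leading byte 0xE2 = 11100010 matches 1110xxxx → 3-byte sequence.
Byte 1: 0xE2 = 11100010, payload 0010 (4 bits).
Byte 2: 0xA0 = 10100000 (10xxxxxx ✓), payload 100000.
Byte 3: 0x85 = 10000101 (10xxxxxx ✓), payload 000101.
Concatenate: 0010100000000101 = 0x2805 (16 bits → U+2805).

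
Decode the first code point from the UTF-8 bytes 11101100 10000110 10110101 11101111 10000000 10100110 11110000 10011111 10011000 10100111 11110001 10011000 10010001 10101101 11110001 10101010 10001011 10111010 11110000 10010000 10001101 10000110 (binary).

Offset 0: leading byte 0xEC = 11101100 → 3-byte char #1 = EC 86 B5.
Leading byte 0xEC = 11101100 matches 1110xxxx → 3-byte sequence.
Byte 1: 0xEC = 11101100, payload 1100 (4 bits).
Byte 2: 0x86 = 10000110 (10xxxxxx ✓), payload 000110.
Byte 3: 0xB5 = 10110101 (10xxxxxx ✓), payload 110101.
Concatenate: 1100000110110101 = 0xC1B5 (16 bits → U+C1B5).

U+C1B5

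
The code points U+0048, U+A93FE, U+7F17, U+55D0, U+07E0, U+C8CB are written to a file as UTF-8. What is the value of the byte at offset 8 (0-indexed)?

U+0048 → 1-byte form 48 at offsets 0–0.
U+A93FE → 4-byte form F2 A9 8F BE at offsets 1–4.
U+7F17 → 3-byte form E7 BC 97 at offsets 5–7.
U+55D0 → 3-byte form E5 97 90 at offsets 8–10.
Offset 8 falls in char 4's range; it's byte 1 of E5 97 90 = 0xE5.

0xE5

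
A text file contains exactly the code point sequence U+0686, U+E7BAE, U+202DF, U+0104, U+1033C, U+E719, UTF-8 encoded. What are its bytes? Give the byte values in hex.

U+0686: 2-byte form → DA 86.
U+E7BAE: 4-byte form → F3 A7 AE AE.
U+202DF: 4-byte form → F0 A0 8B 9F.
U+0104: 2-byte form → C4 84.
U+1033C: 4-byte form → F0 90 8C BC.
U+E719: 3-byte form → EE 9C 99.
Concatenated (19 bytes): DA 86 F3 A7 AE AE F0 A0 8B 9F C4 84 F0 90 8C BC EE 9C 99.

DA 86 F3 A7 AE AE F0 A0 8B 9F C4 84 F0 90 8C BC EE 9C 99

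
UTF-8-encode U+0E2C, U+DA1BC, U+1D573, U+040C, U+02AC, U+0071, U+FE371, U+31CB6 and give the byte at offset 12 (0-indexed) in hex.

U+0E2C → 3-byte form E0 B8 AC at offsets 0–2.
U+DA1BC → 4-byte form F3 9A 86 BC at offsets 3–6.
U+1D573 → 4-byte form F0 9D 95 B3 at offsets 7–10.
U+040C → 2-byte form D0 8C at offsets 11–12.
Offset 12 falls in char 4's range; it's byte 2 of D0 8C = 0x8C.

0x8C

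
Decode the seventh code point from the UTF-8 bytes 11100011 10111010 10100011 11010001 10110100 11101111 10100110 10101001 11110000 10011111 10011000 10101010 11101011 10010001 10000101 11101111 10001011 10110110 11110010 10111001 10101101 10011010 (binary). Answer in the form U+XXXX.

Offset 0: leading byte 0xE3 = 11100011 → 3-byte char #1 = E3 BA A3.
Offset 3: leading byte 0xD1 = 11010001 → 2-byte char #2 = D1 B4.
Offset 5: leading byte 0xEF = 11101111 → 3-byte char #3 = EF A6 A9.
Offset 8: leading byte 0xF0 = 11110000 → 4-byte char #4 = F0 9F 98 AA.
Offset 12: leading byte 0xEB = 11101011 → 3-byte char #5 = EB 91 85.
Offset 15: leading byte 0xEF = 11101111 → 3-byte char #6 = EF 8B B6.
Offset 18: leading byte 0xF2 = 11110010 → 4-byte char #7 = F2 B9 AD 9A.
Leading byte 0xF2 = 11110010 matches 11110xxx → 4-byte sequence.
Byte 1: 0xF2 = 11110010, payload 010 (3 bits).
Byte 2: 0xB9 = 10111001 (10xxxxxx ✓), payload 111001.
Byte 3: 0xAD = 10101101 (10xxxxxx ✓), payload 101101.
Byte 4: 0x9A = 10011010 (10xxxxxx ✓), payload 011010.
Concatenate: 010111001101101011010 = 0xB9B5A (21 bits → U+B9B5A).

U+B9B5A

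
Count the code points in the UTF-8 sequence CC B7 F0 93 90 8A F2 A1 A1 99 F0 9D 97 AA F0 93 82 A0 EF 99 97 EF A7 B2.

Byte at offset 0: 0xCC = 11001100 → 2-byte char (#1). Advance 2.
Byte at offset 2: 0xF0 = 11110000 → 4-byte char (#2). Advance 4.
Byte at offset 6: 0xF2 = 11110010 → 4-byte char (#3). Advance 4.
Byte at offset 10: 0xF0 = 11110000 → 4-byte char (#4). Advance 4.
Byte at offset 14: 0xF0 = 11110000 → 4-byte char (#5). Advance 4.
Byte at offset 18: 0xEF = 11101111 → 3-byte char (#6). Advance 3.
Byte at offset 21: 0xEF = 11101111 → 3-byte char (#7). Advance 3.
Reached end at offset 24 after 7 code points.

7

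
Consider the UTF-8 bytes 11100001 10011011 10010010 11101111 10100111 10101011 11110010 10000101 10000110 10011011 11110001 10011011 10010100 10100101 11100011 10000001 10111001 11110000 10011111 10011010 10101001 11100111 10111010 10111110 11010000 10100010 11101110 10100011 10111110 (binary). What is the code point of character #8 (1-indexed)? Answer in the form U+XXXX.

U+0422

Offset 0: leading byte 0xE1 = 11100001 → 3-byte char #1 = E1 9B 92.
Offset 3: leading byte 0xEF = 11101111 → 3-byte char #2 = EF A7 AB.
Offset 6: leading byte 0xF2 = 11110010 → 4-byte char #3 = F2 85 86 9B.
Offset 10: leading byte 0xF1 = 11110001 → 4-byte char #4 = F1 9B 94 A5.
Offset 14: leading byte 0xE3 = 11100011 → 3-byte char #5 = E3 81 B9.
Offset 17: leading byte 0xF0 = 11110000 → 4-byte char #6 = F0 9F 9A A9.
Offset 21: leading byte 0xE7 = 11100111 → 3-byte char #7 = E7 BA BE.
Offset 24: leading byte 0xD0 = 11010000 → 2-byte char #8 = D0 A2.
Leading byte 0xD0 = 11010000 matches 110xxxxx → 2-byte sequence.
Byte 1: 0xD0 = 11010000, payload 10000 (5 bits).
Byte 2: 0xA2 = 10100010 (10xxxxxx ✓), payload 100010.
Concatenate: 10000100010 = 0x422 (11 bits → U+0422).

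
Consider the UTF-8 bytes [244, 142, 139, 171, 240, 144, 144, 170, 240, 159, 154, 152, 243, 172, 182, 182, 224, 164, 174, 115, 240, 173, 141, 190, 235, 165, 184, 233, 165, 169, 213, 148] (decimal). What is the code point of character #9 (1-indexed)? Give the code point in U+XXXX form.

Offset 0: leading byte 0xF4 = 11110100 → 4-byte char #1 = F4 8E 8B AB.
Offset 4: leading byte 0xF0 = 11110000 → 4-byte char #2 = F0 90 90 AA.
Offset 8: leading byte 0xF0 = 11110000 → 4-byte char #3 = F0 9F 9A 98.
Offset 12: leading byte 0xF3 = 11110011 → 4-byte char #4 = F3 AC B6 B6.
Offset 16: leading byte 0xE0 = 11100000 → 3-byte char #5 = E0 A4 AE.
Offset 19: leading byte 0x73 = 01110011 → 1-byte char #6 = 73.
Offset 20: leading byte 0xF0 = 11110000 → 4-byte char #7 = F0 AD 8D BE.
Offset 24: leading byte 0xEB = 11101011 → 3-byte char #8 = EB A5 B8.
Offset 27: leading byte 0xE9 = 11101001 → 3-byte char #9 = E9 A5 A9.
Leading byte 0xE9 = 11101001 matches 1110xxxx → 3-byte sequence.
Byte 1: 0xE9 = 11101001, payload 1001 (4 bits).
Byte 2: 0xA5 = 10100101 (10xxxxxx ✓), payload 100101.
Byte 3: 0xA9 = 10101001 (10xxxxxx ✓), payload 101001.
Concatenate: 1001100101101001 = 0x9969 (16 bits → U+9969).

U+9969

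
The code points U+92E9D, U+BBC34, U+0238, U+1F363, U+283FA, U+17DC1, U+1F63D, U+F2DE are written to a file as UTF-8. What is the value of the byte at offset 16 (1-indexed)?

0xA8

1-indexed offset 16 is 0-indexed offset 15.
U+92E9D → 4-byte form F2 92 BA 9D at offsets 0–3.
U+BBC34 → 4-byte form F2 BB B0 B4 at offsets 4–7.
U+0238 → 2-byte form C8 B8 at offsets 8–9.
U+1F363 → 4-byte form F0 9F 8D A3 at offsets 10–13.
U+283FA → 4-byte form F0 A8 8F BA at offsets 14–17.
Offset 15 falls in char 5's range; it's byte 2 of F0 A8 8F BA = 0xA8.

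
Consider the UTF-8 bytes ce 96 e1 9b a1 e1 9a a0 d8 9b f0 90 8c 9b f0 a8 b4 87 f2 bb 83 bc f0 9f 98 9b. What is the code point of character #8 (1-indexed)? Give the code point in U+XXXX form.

Offset 0: leading byte 0xCE = 11001110 → 2-byte char #1 = CE 96.
Offset 2: leading byte 0xE1 = 11100001 → 3-byte char #2 = E1 9B A1.
Offset 5: leading byte 0xE1 = 11100001 → 3-byte char #3 = E1 9A A0.
Offset 8: leading byte 0xD8 = 11011000 → 2-byte char #4 = D8 9B.
Offset 10: leading byte 0xF0 = 11110000 → 4-byte char #5 = F0 90 8C 9B.
Offset 14: leading byte 0xF0 = 11110000 → 4-byte char #6 = F0 A8 B4 87.
Offset 18: leading byte 0xF2 = 11110010 → 4-byte char #7 = F2 BB 83 BC.
Offset 22: leading byte 0xF0 = 11110000 → 4-byte char #8 = F0 9F 98 9B.
Leading byte 0xF0 = 11110000 matches 11110xxx → 4-byte sequence.
Byte 1: 0xF0 = 11110000, payload 000 (3 bits).
Byte 2: 0x9F = 10011111 (10xxxxxx ✓), payload 011111.
Byte 3: 0x98 = 10011000 (10xxxxxx ✓), payload 011000.
Byte 4: 0x9B = 10011011 (10xxxxxx ✓), payload 011011.
Concatenate: 000011111011000011011 = 0x1F61B (21 bits → U+1F61B).

U+1F61B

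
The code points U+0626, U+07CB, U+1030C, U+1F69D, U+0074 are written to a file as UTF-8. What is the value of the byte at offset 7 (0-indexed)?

U+0626 → 2-byte form D8 A6 at offsets 0–1.
U+07CB → 2-byte form DF 8B at offsets 2–3.
U+1030C → 4-byte form F0 90 8C 8C at offsets 4–7.
Offset 7 falls in char 3's range; it's byte 4 of F0 90 8C 8C = 0x8C.

0x8C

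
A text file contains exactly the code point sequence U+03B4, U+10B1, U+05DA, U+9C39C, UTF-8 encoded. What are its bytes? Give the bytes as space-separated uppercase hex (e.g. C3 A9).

CE B4 E1 82 B1 D7 9A F2 9C 8E 9C

U+03B4: 2-byte form → CE B4.
U+10B1: 3-byte form → E1 82 B1.
U+05DA: 2-byte form → D7 9A.
U+9C39C: 4-byte form → F2 9C 8E 9C.
Concatenated (11 bytes): CE B4 E1 82 B1 D7 9A F2 9C 8E 9C.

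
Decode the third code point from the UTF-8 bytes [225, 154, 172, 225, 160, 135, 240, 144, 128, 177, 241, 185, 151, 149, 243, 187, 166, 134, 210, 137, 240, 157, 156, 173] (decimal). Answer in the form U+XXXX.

Offset 0: leading byte 0xE1 = 11100001 → 3-byte char #1 = E1 9A AC.
Offset 3: leading byte 0xE1 = 11100001 → 3-byte char #2 = E1 A0 87.
Offset 6: leading byte 0xF0 = 11110000 → 4-byte char #3 = F0 90 80 B1.
Leading byte 0xF0 = 11110000 matches 11110xxx → 4-byte sequence.
Byte 1: 0xF0 = 11110000, payload 000 (3 bits).
Byte 2: 0x90 = 10010000 (10xxxxxx ✓), payload 010000.
Byte 3: 0x80 = 10000000 (10xxxxxx ✓), payload 000000.
Byte 4: 0xB1 = 10110001 (10xxxxxx ✓), payload 110001.
Concatenate: 000010000000000110001 = 0x10031 (21 bits → U+10031).

U+10031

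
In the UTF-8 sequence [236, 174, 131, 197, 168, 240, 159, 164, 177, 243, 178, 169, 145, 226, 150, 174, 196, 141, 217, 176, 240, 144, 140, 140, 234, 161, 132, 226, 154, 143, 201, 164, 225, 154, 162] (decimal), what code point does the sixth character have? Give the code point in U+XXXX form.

Offset 0: leading byte 0xEC = 11101100 → 3-byte char #1 = EC AE 83.
Offset 3: leading byte 0xC5 = 11000101 → 2-byte char #2 = C5 A8.
Offset 5: leading byte 0xF0 = 11110000 → 4-byte char #3 = F0 9F A4 B1.
Offset 9: leading byte 0xF3 = 11110011 → 4-byte char #4 = F3 B2 A9 91.
Offset 13: leading byte 0xE2 = 11100010 → 3-byte char #5 = E2 96 AE.
Offset 16: leading byte 0xC4 = 11000100 → 2-byte char #6 = C4 8D.
Leading byte 0xC4 = 11000100 matches 110xxxxx → 2-byte sequence.
Byte 1: 0xC4 = 11000100, payload 00100 (5 bits).
Byte 2: 0x8D = 10001101 (10xxxxxx ✓), payload 001101.
Concatenate: 00100001101 = 0x10D (11 bits → U+010D).

U+010D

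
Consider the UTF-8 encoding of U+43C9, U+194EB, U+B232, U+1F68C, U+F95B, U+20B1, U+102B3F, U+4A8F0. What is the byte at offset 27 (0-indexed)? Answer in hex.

0xB0

U+43C9 → 3-byte form E4 8F 89 at offsets 0–2.
U+194EB → 4-byte form F0 99 93 AB at offsets 3–6.
U+B232 → 3-byte form EB 88 B2 at offsets 7–9.
U+1F68C → 4-byte form F0 9F 9A 8C at offsets 10–13.
U+F95B → 3-byte form EF A5 9B at offsets 14–16.
U+20B1 → 3-byte form E2 82 B1 at offsets 17–19.
U+102B3F → 4-byte form F4 82 AC BF at offsets 20–23.
U+4A8F0 → 4-byte form F1 8A A3 B0 at offsets 24–27.
Offset 27 falls in char 8's range; it's byte 4 of F1 8A A3 B0 = 0xB0.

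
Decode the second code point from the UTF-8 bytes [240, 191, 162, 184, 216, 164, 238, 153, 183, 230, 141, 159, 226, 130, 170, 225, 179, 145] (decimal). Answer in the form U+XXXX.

Offset 0: leading byte 0xF0 = 11110000 → 4-byte char #1 = F0 BF A2 B8.
Offset 4: leading byte 0xD8 = 11011000 → 2-byte char #2 = D8 A4.
Leading byte 0xD8 = 11011000 matches 110xxxxx → 2-byte sequence.
Byte 1: 0xD8 = 11011000, payload 11000 (5 bits).
Byte 2: 0xA4 = 10100100 (10xxxxxx ✓), payload 100100.
Concatenate: 11000100100 = 0x624 (11 bits → U+0624).

U+0624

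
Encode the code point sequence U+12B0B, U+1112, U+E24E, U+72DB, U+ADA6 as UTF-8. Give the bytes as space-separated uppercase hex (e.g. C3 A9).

F0 92 AC 8B E1 84 92 EE 89 8E E7 8B 9B EA B6 A6

U+12B0B: 4-byte form → F0 92 AC 8B.
U+1112: 3-byte form → E1 84 92.
U+E24E: 3-byte form → EE 89 8E.
U+72DB: 3-byte form → E7 8B 9B.
U+ADA6: 3-byte form → EA B6 A6.
Concatenated (16 bytes): F0 92 AC 8B E1 84 92 EE 89 8E E7 8B 9B EA B6 A6.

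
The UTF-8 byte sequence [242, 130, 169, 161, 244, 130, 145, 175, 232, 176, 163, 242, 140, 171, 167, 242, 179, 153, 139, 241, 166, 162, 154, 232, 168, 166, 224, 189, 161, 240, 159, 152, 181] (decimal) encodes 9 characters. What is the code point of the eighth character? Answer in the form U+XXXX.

Offset 0: leading byte 0xF2 = 11110010 → 4-byte char #1 = F2 82 A9 A1.
Offset 4: leading byte 0xF4 = 11110100 → 4-byte char #2 = F4 82 91 AF.
Offset 8: leading byte 0xE8 = 11101000 → 3-byte char #3 = E8 B0 A3.
Offset 11: leading byte 0xF2 = 11110010 → 4-byte char #4 = F2 8C AB A7.
Offset 15: leading byte 0xF2 = 11110010 → 4-byte char #5 = F2 B3 99 8B.
Offset 19: leading byte 0xF1 = 11110001 → 4-byte char #6 = F1 A6 A2 9A.
Offset 23: leading byte 0xE8 = 11101000 → 3-byte char #7 = E8 A8 A6.
Offset 26: leading byte 0xE0 = 11100000 → 3-byte char #8 = E0 BD A1.
Leading byte 0xE0 = 11100000 matches 1110xxxx → 3-byte sequence.
Byte 1: 0xE0 = 11100000, payload 0000 (4 bits).
Byte 2: 0xBD = 10111101 (10xxxxxx ✓), payload 111101.
Byte 3: 0xA1 = 10100001 (10xxxxxx ✓), payload 100001.
Concatenate: 0000111101100001 = 0xF61 (16 bits → U+0F61).

U+0F61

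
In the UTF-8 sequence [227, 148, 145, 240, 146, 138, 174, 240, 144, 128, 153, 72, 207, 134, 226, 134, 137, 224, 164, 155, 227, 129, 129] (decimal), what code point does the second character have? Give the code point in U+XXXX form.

Offset 0: leading byte 0xE3 = 11100011 → 3-byte char #1 = E3 94 91.
Offset 3: leading byte 0xF0 = 11110000 → 4-byte char #2 = F0 92 8A AE.
Leading byte 0xF0 = 11110000 matches 11110xxx → 4-byte sequence.
Byte 1: 0xF0 = 11110000, payload 000 (3 bits).
Byte 2: 0x92 = 10010010 (10xxxxxx ✓), payload 010010.
Byte 3: 0x8A = 10001010 (10xxxxxx ✓), payload 001010.
Byte 4: 0xAE = 10101110 (10xxxxxx ✓), payload 101110.
Concatenate: 000010010001010101110 = 0x122AE (21 bits → U+122AE).

U+122AE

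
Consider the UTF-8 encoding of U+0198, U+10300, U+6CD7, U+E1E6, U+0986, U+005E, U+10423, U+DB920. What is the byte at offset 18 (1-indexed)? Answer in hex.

1-indexed offset 18 is 0-indexed offset 17.
U+0198 → 2-byte form C6 98 at offsets 0–1.
U+10300 → 4-byte form F0 90 8C 80 at offsets 2–5.
U+6CD7 → 3-byte form E6 B3 97 at offsets 6–8.
U+E1E6 → 3-byte form EE 87 A6 at offsets 9–11.
U+0986 → 3-byte form E0 A6 86 at offsets 12–14.
U+005E → 1-byte form 5E at offsets 15–15.
U+10423 → 4-byte form F0 90 90 A3 at offsets 16–19.
Offset 17 falls in char 7's range; it's byte 2 of F0 90 90 A3 = 0x90.

0x90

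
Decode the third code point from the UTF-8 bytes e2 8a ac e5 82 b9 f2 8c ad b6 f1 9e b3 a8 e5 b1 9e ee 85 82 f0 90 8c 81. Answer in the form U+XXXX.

U+8CB76

Offset 0: leading byte 0xE2 = 11100010 → 3-byte char #1 = E2 8A AC.
Offset 3: leading byte 0xE5 = 11100101 → 3-byte char #2 = E5 82 B9.
Offset 6: leading byte 0xF2 = 11110010 → 4-byte char #3 = F2 8C AD B6.
Leading byte 0xF2 = 11110010 matches 11110xxx → 4-byte sequence.
Byte 1: 0xF2 = 11110010, payload 010 (3 bits).
Byte 2: 0x8C = 10001100 (10xxxxxx ✓), payload 001100.
Byte 3: 0xAD = 10101101 (10xxxxxx ✓), payload 101101.
Byte 4: 0xB6 = 10110110 (10xxxxxx ✓), payload 110110.
Concatenate: 010001100101101110110 = 0x8CB76 (21 bits → U+8CB76).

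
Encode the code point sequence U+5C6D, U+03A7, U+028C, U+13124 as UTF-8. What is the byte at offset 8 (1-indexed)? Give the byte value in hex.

1-indexed offset 8 is 0-indexed offset 7.
U+5C6D → 3-byte form E5 B1 AD at offsets 0–2.
U+03A7 → 2-byte form CE A7 at offsets 3–4.
U+028C → 2-byte form CA 8C at offsets 5–6.
U+13124 → 4-byte form F0 93 84 A4 at offsets 7–10.
Offset 7 falls in char 4's range; it's byte 1 of F0 93 84 A4 = 0xF0.

0xF0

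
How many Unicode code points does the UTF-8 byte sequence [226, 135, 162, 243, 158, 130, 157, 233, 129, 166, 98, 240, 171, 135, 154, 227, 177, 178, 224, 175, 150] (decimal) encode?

Byte at offset 0: 0xE2 = 11100010 → 3-byte char (#1). Advance 3.
Byte at offset 3: 0xF3 = 11110011 → 4-byte char (#2). Advance 4.
Byte at offset 7: 0xE9 = 11101001 → 3-byte char (#3). Advance 3.
Byte at offset 10: 0x62 = 01100010 → 1-byte char (#4). Advance 1.
Byte at offset 11: 0xF0 = 11110000 → 4-byte char (#5). Advance 4.
Byte at offset 15: 0xE3 = 11100011 → 3-byte char (#6). Advance 3.
Byte at offset 18: 0xE0 = 11100000 → 3-byte char (#7). Advance 3.
Reached end at offset 21 after 7 code points.

7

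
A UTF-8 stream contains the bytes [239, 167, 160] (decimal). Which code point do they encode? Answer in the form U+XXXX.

U+F9E0

Leading byte 0xEF = 11101111 matches 1110xxxx → 3-byte sequence.
Byte 1: 0xEF = 11101111, payload 1111 (4 bits).
Byte 2: 0xA7 = 10100111 (10xxxxxx ✓), payload 100111.
Byte 3: 0xA0 = 10100000 (10xxxxxx ✓), payload 100000.
Concatenate: 1111100111100000 = 0xF9E0 (16 bits → U+F9E0).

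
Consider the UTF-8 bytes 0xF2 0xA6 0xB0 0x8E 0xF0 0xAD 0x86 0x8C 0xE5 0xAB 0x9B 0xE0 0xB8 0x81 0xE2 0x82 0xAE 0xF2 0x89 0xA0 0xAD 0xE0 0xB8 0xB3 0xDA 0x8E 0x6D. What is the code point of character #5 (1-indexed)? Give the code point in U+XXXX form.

Offset 0: leading byte 0xF2 = 11110010 → 4-byte char #1 = F2 A6 B0 8E.
Offset 4: leading byte 0xF0 = 11110000 → 4-byte char #2 = F0 AD 86 8C.
Offset 8: leading byte 0xE5 = 11100101 → 3-byte char #3 = E5 AB 9B.
Offset 11: leading byte 0xE0 = 11100000 → 3-byte char #4 = E0 B8 81.
Offset 14: leading byte 0xE2 = 11100010 → 3-byte char #5 = E2 82 AE.
Leading byte 0xE2 = 11100010 matches 1110xxxx → 3-byte sequence.
Byte 1: 0xE2 = 11100010, payload 0010 (4 bits).
Byte 2: 0x82 = 10000010 (10xxxxxx ✓), payload 000010.
Byte 3: 0xAE = 10101110 (10xxxxxx ✓), payload 101110.
Concatenate: 0010000010101110 = 0x20AE (16 bits → U+20AE).

U+20AE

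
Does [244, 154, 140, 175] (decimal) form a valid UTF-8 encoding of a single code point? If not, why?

Leading byte 0xF4 = 11110100 → 4-byte form.
Payload = 0x11A32F, which exceeds U+10FFFF, the maximum Unicode code point. (Leading bytes F5–FF, or F4 followed by ≥ 0x90, are invalid.)

invalid (encodes a value above U+10FFFF)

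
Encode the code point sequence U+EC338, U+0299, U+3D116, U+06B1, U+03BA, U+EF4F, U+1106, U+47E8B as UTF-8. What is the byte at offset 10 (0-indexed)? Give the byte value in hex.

0xDA

U+EC338 → 4-byte form F3 AC 8C B8 at offsets 0–3.
U+0299 → 2-byte form CA 99 at offsets 4–5.
U+3D116 → 4-byte form F0 BD 84 96 at offsets 6–9.
U+06B1 → 2-byte form DA B1 at offsets 10–11.
Offset 10 falls in char 4's range; it's byte 1 of DA B1 = 0xDA.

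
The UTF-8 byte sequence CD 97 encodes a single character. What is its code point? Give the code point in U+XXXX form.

Leading byte 0xCD = 11001101 matches 110xxxxx → 2-byte sequence.
Byte 1: 0xCD = 11001101, payload 01101 (5 bits).
Byte 2: 0x97 = 10010111 (10xxxxxx ✓), payload 010111.
Concatenate: 01101010111 = 0x357 (11 bits → U+0357).

U+0357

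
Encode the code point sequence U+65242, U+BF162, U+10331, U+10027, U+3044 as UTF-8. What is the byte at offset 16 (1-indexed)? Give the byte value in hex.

1-indexed offset 16 is 0-indexed offset 15.
U+65242 → 4-byte form F1 A5 89 82 at offsets 0–3.
U+BF162 → 4-byte form F2 BF 85 A2 at offsets 4–7.
U+10331 → 4-byte form F0 90 8C B1 at offsets 8–11.
U+10027 → 4-byte form F0 90 80 A7 at offsets 12–15.
Offset 15 falls in char 4's range; it's byte 4 of F0 90 80 A7 = 0xA7.

0xA7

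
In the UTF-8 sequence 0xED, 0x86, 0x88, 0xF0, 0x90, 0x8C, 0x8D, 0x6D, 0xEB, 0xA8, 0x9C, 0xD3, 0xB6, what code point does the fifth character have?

Offset 0: leading byte 0xED = 11101101 → 3-byte char #1 = ED 86 88.
Offset 3: leading byte 0xF0 = 11110000 → 4-byte char #2 = F0 90 8C 8D.
Offset 7: leading byte 0x6D = 01101101 → 1-byte char #3 = 6D.
Offset 8: leading byte 0xEB = 11101011 → 3-byte char #4 = EB A8 9C.
Offset 11: leading byte 0xD3 = 11010011 → 2-byte char #5 = D3 B6.
Leading byte 0xD3 = 11010011 matches 110xxxxx → 2-byte sequence.
Byte 1: 0xD3 = 11010011, payload 10011 (5 bits).
Byte 2: 0xB6 = 10110110 (10xxxxxx ✓), payload 110110.
Concatenate: 10011110110 = 0x4F6 (11 bits → U+04F6).

U+04F6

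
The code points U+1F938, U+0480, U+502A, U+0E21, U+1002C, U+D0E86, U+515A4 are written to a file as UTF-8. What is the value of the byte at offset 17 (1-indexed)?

1-indexed offset 17 is 0-indexed offset 16.
U+1F938 → 4-byte form F0 9F A4 B8 at offsets 0–3.
U+0480 → 2-byte form D2 80 at offsets 4–5.
U+502A → 3-byte form E5 80 AA at offsets 6–8.
U+0E21 → 3-byte form E0 B8 A1 at offsets 9–11.
U+1002C → 4-byte form F0 90 80 AC at offsets 12–15.
U+D0E86 → 4-byte form F3 90 BA 86 at offsets 16–19.
Offset 16 falls in char 6's range; it's byte 1 of F3 90 BA 86 = 0xF3.

0xF3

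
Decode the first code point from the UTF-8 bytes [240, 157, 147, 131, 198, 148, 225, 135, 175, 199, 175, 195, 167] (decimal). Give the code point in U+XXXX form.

Offset 0: leading byte 0xF0 = 11110000 → 4-byte char #1 = F0 9D 93 83.
Leading byte 0xF0 = 11110000 matches 11110xxx → 4-byte sequence.
Byte 1: 0xF0 = 11110000, payload 000 (3 bits).
Byte 2: 0x9D = 10011101 (10xxxxxx ✓), payload 011101.
Byte 3: 0x93 = 10010011 (10xxxxxx ✓), payload 010011.
Byte 4: 0x83 = 10000011 (10xxxxxx ✓), payload 000011.
Concatenate: 000011101010011000011 = 0x1D4C3 (21 bits → U+1D4C3).

U+1D4C3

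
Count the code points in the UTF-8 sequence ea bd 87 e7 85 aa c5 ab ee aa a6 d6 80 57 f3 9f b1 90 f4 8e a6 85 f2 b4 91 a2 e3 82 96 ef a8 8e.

11

Byte at offset 0: 0xEA = 11101010 → 3-byte char (#1). Advance 3.
Byte at offset 3: 0xE7 = 11100111 → 3-byte char (#2). Advance 3.
Byte at offset 6: 0xC5 = 11000101 → 2-byte char (#3). Advance 2.
Byte at offset 8: 0xEE = 11101110 → 3-byte char (#4). Advance 3.
Byte at offset 11: 0xD6 = 11010110 → 2-byte char (#5). Advance 2.
Byte at offset 13: 0x57 = 01010111 → 1-byte char (#6). Advance 1.
Byte at offset 14: 0xF3 = 11110011 → 4-byte char (#7). Advance 4.
Byte at offset 18: 0xF4 = 11110100 → 4-byte char (#8). Advance 4.
Byte at offset 22: 0xF2 = 11110010 → 4-byte char (#9). Advance 4.
Byte at offset 26: 0xE3 = 11100011 → 3-byte char (#10). Advance 3.
Byte at offset 29: 0xEF = 11101111 → 3-byte char (#11). Advance 3.
Reached end at offset 32 after 11 code points.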